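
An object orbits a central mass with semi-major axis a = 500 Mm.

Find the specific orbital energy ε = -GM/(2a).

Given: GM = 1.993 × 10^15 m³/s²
a = 500 Mm = 5 × 10^8 m
GM = 1.993 × 10^15 m³/s²
2a = 1 × 10^9 m
ε = −GM/(2a) = -1.993 × 10^6 J/kg ≈ -1.993 MJ/kg

Final answer: -1.993 MJ/kg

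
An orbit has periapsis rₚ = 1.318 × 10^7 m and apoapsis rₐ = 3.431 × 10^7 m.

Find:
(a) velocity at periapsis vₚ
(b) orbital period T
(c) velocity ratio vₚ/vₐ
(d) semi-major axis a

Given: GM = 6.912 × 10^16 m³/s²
rₚ = 1.318 × 10^7 m
rₐ = 3.431 × 10^7 m
GM = 6.912 × 10^16 m³/s²
a = (rₚ + rₐ)/2 = 2.3745 × 10^7 m
e = (rₐ − rₚ)/(rₐ + rₚ) = (2.113 × 10^7) / (4.749 × 10^7) = 0.444936
(a) vₚ² = GM (2/rₚ − 1/a) = 6.912 × 10^16 × (1.51745 × 10^-7 − 4.21141 × 10^-8) = 7.57769 × 10^9 m²/s²;  vₚ = 87049.9 m/s ≈ 87.05 km/s
(b) a³ = 1.3388 × 10^22 m³;  T = 2π √(a³/GM) = 2π × 440.105 s = 2765.26 s ≈ 46.09 minutes
(c) vₚ/vₐ = rₐ/rₚ (angular momentum) = (3.431 × 10^7) / (1.318 × 10^7) = 2.60319 ≈ 2.603
(d) a = 2.3745 × 10^7 m ≈ 2.374 × 10^7 m

Final answer:
(a) velocity at periapsis vₚ = 87.05 km/s
(b) orbital period T = 46.09 minutes
(c) velocity ratio vₚ/vₐ = 2.603
(d) semi-major axis a = 2.374 × 10^7 m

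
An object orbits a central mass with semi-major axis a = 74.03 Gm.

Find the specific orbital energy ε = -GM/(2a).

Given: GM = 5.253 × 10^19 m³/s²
a = 74.03 Gm = 7.403 × 10^10 m
GM = 5.253 × 10^19 m³/s²
2a = 1.4806 × 10^11 m
ε = −GM/(2a) = -3.54789 × 10^8 J/kg ≈ -354.8 MJ/kg

Final answer: -354.8 MJ/kg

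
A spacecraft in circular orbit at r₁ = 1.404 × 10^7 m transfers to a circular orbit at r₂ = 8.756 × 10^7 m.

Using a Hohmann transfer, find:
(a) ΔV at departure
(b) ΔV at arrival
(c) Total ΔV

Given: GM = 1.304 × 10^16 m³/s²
r₁ = 1.404 × 10^7 m
r₂ = 8.756 × 10^7 m
GM = 1.304 × 10^16 m³/s²
Transfer ellipse: a_t = (r₁ + r₂)/2 = 5.08 × 10^7 m
Circular speed at r₁: v₁ = √(GM/r₁) = 30475.8 m/s
Transfer speed at r₁ (periapsis): v₁ₜ = √(GM(2/r₁ − 1/a_t)) = 40010.7 m/s
(a) ΔV₁ = v₁ₜ − v₁ = 9534.9 m/s ≈ 9.535 km/s
Circular speed at r₂: v₂ = √(GM/r₂) = 12203.5 m/s
Transfer speed at r₂ (apoapsis): v₂ₜ = √(GM(2/r₂ − 1/a_t)) = 6415.6 m/s
(b) ΔV₂ = v₂ − v₂ₜ = 5787.94 m/s ≈ 5.788 km/s
(c) ΔV_total = ΔV₁ + ΔV₂ = 15322.8 m/s ≈ 15.32 km/s

Final answer:
(a) ΔV₁ = 9.535 km/s
(b) ΔV₂ = 5.788 km/s
(c) ΔV_total = 15.32 km/s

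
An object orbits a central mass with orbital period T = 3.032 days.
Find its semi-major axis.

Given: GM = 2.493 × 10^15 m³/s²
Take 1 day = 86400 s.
T = 3.032 days = 261965 s
GM = 2.493 × 10^15 m³/s²
Kepler's third law: a³ = GM T² / (4π²)
T² = 6.86256 × 10^10 s²
a³ = (2.493 × 10^15) × (6.86256 × 10^10) / (4π²) = 4.3336 × 10^24 m³
a = (a³)^(1/3) = 1.63036 × 10^8 m ≈ 163 Mm

Final answer: 163 Mm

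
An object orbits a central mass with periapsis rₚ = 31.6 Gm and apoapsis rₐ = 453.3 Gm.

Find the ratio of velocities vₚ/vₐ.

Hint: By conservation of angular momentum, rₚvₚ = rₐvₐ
rₚ = 31.6 Gm = 3.16 × 10^10 m
rₐ = 453.3 Gm = 4.533 × 10^11 m
rₚvₚ = rₐvₐ  ⇒  vₚ/vₐ = rₐ/rₚ
vₚ/vₐ = (4.533 × 10^11) / (3.16 × 10^10) = 14.3449

Final answer: vₚ/vₐ = 14.34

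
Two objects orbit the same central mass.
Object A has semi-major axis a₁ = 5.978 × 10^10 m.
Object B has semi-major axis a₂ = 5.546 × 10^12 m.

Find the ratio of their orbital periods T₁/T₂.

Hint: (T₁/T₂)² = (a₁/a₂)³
a₁ = 5.978 × 10^10 m
a₂ = 5.546 × 10^12 m
a₁/a₂ = 0.0107789
T₁/T₂ = (a₁/a₂)^(3/2) = (0.0107789)^1.5 = 0.00111909

Final answer: T₁/T₂ = 0.001119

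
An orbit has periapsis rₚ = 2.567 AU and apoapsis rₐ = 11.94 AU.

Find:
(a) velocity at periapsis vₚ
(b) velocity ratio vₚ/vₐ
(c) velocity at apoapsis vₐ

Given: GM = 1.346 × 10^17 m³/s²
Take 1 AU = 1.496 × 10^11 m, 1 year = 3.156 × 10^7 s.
rₚ = 2.567 AU = 3.84023 × 10^11 m
rₐ = 11.94 AU = 1.78622 × 10^12 m
GM = 1.346 × 10^17 m³/s²
a = (rₚ + rₐ)/2 = 1.08512 × 10^12 m
e = (rₐ − rₚ)/(rₐ + rₚ) = (1.4022 × 10^12) / (2.17025 × 10^12) = 0.646102
(a) vₚ² = GM (2/rₚ − 1/a) = 1.346 × 10^17 × (5.20802 × 10^-12 − 9.21554 × 10^-13) = 576958 m²/s²;  vₚ = 759.578 m/s ≈ 0.1602 AU/year
(b) vₚ/vₐ = rₐ/rₚ (angular momentum) = (1.78622 × 10^12) / (3.84023 × 10^11) = 4.65134 ≈ 4.651
(c) vₐ² = GM (2/rₐ − 1/a) = 1.346 × 10^17 × (1.11968 × 10^-12 − 9.21554 × 10^-13) = 26667.8 m²/s²;  vₐ = 163.303 m/s ≈ 163.3 m/s

Final answer:
(a) velocity at periapsis vₚ = 0.1602 AU/year
(b) velocity ratio vₚ/vₐ = 4.651
(c) velocity at apoapsis vₐ = 163.3 m/s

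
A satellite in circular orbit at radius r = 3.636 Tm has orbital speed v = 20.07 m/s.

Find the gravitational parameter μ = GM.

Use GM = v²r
r = 3.636 Tm = 3.636 × 10^12 m
v = 20.07 m/s
v² = 402.805 m²/s²
GM = v²r = 402.805 × 3.636 × 10^12 = 1.4646 × 10^15 m³/s²
GM ≈ 1.465 × 10^15 m³/s²

Final answer: GM = 1.465 × 10^15 m³/s²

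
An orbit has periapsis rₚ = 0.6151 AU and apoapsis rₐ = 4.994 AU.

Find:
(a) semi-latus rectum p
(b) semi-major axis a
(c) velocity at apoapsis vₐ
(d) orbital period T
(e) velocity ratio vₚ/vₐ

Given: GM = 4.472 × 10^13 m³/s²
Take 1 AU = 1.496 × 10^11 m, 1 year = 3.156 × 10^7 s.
rₚ = 0.6151 AU = 9.2019 × 10^10 m
rₐ = 4.994 AU = 7.47102 × 10^11 m
GM = 4.472 × 10^13 m³/s²
a = (rₚ + rₐ)/2 = 4.19561 × 10^11 m
e = (rₐ − rₚ)/(rₐ + rₚ) = (6.55083 × 10^11) / (8.39121 × 10^11) = 0.780678
(a) 1 − e² = 0.390542;  p = a(1 − e²) = 4.19561 × 10^11 × 0.390542 = 1.63856 × 10^11 m ≈ 1.095 AU
(b) a = 4.19561 × 10^11 m ≈ 2.805 AU
(c) vₐ² = GM (2/rₐ − 1/a) = 4.472 × 10^13 × (2.67701 × 10^-12 − 2.38345 × 10^-12) = 13.1282 m²/s²;  vₐ = 3.62328 m/s ≈ 3.623 m/s
(d) a³ = 7.38558 × 10^34 m³;  T = 2π √(a³/GM) = 2π × 4.06388 × 10^10 s = 2.55341 × 10^11 s ≈ 8091 years
(e) vₚ/vₐ = rₐ/rₚ (angular momentum) = (7.47102 × 10^11) / (9.2019 × 10^10) = 8.11901 ≈ 8.119

Final answer:
(a) semi-latus rectum p = 1.095 AU
(b) semi-major axis a = 2.805 AU
(c) velocity at apoapsis vₐ = 3.623 m/s
(d) orbital period T = 8091 years
(e) velocity ratio vₚ/vₐ = 8.119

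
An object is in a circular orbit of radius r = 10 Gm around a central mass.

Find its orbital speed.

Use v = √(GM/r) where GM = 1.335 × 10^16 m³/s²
r = 10 Gm = 1 × 10^10 m
GM = 1.335 × 10^16 m³/s²
GM/r = (1.335 × 10^16) / (1 × 10^10) = 1.335 × 10^6 m²/s²
v = √(GM/r) = 1155.42 m/s ≈ 1.155 km/s

Final answer: 1.155 km/s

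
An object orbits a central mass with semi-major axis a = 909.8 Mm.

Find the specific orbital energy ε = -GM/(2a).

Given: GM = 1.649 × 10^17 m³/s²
a = 909.8 Mm = 9.098 × 10^8 m
GM = 1.649 × 10^17 m³/s²
2a = 1.8196 × 10^9 m
ε = −GM/(2a) = -9.06243 × 10^7 J/kg ≈ -90.62 MJ/kg

Final answer: -90.62 MJ/kg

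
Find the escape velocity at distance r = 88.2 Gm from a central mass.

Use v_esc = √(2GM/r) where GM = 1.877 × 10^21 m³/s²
r = 88.2 Gm = 8.82 × 10^10 m
GM = 1.877 × 10^21 m³/s²
2GM/r = 2 × (1.877 × 10^21) / (8.82 × 10^10) = 4.25624 × 10^10 m²/s²
v_esc = √(2GM/r) = 206306 m/s ≈ 206.3 km/s

Final answer: 206.3 km/s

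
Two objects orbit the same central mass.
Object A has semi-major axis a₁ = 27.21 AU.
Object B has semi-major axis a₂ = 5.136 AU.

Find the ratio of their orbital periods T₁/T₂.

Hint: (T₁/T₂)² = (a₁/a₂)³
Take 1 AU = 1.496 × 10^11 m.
a₁ = 27.21 AU = 4.07062 × 10^12 m
a₂ = 5.136 AU = 7.68346 × 10^11 m
a₁/a₂ = 5.2979
T₁/T₂ = (a₁/a₂)^(3/2) = (5.2979)^1.5 = 12.1943

Final answer: T₁/T₂ = 12.19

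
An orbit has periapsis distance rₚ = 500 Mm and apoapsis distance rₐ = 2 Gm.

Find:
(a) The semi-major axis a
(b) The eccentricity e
rₚ = 500 Mm = 5 × 10^8 m
rₐ = 2 Gm = 2 × 10^9 m
(a) a = (rₚ + rₐ)/2 = 1.25 × 10^9 m ≈ 1.25 Gm
(b) e = (rₐ − rₚ)/(rₐ + rₚ) = (1.5 × 10^9) / (2.5 × 10^9) = 0.6

Final answer:
(a) a = 1.25 Gm
(b) e = 0.6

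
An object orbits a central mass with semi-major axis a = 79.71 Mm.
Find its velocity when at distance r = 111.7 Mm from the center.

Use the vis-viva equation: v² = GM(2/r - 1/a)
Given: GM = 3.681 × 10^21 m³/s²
a = 79.71 Mm = 7.971 × 10^7 m
r = 111.7 Mm = 1.117 × 10^8 m
GM = 3.681 × 10^21 m³/s²
2/r − 1/a = 1.79051 × 10^-8 − 1.25455 × 10^-8 = 5.35963 × 10^-9 m⁻¹
v² = GM (2/r − 1/a) = 1.97288 × 10^13 m²/s²
v = 4.44171 × 10^6 m/s ≈ 4442 km/s

Final answer: 4442 km/s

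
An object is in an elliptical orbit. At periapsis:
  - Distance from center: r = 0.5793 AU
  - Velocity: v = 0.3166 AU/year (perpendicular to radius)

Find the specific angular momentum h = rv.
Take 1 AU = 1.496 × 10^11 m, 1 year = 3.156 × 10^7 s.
r = 0.5793 AU = 8.66633 × 10^10 m
v = 0.3166 AU/year = 1500.74 m/s
h = rv = 8.66633 × 10^10 × 1500.74 = 1.30059 × 10^14 m²/s ≈ 1.301 × 10^14 m²/s

Final answer: h = 1.301 × 10^14 m²/s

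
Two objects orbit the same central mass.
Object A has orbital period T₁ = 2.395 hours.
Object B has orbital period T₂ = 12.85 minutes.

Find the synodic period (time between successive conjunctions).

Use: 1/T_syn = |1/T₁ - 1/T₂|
T₁ = 2.395 hours = 8622 s
T₂ = 12.85 minutes = 771 s
1/T₁ = 0.000115982 s⁻¹
1/T₂ = 0.00129702 s⁻¹
|1/T₁ − 1/T₂| = 0.00118103 s⁻¹
T_syn = 1 / |1/T₁ − 1/T₂| = 846.715 s ≈ 14.11 minutes

Final answer: T_syn = 14.11 minutes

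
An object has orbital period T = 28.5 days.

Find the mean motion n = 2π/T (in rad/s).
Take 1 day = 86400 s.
T = 28.5 days = 2.4624 × 10^6 s
n = 2π / (2.4624 × 10^6 s) = 2.55165 × 10^-6 rad/s ≈ 2.552 × 10^-6 rad/s

Final answer: n = 2.552 × 10^-6 rad/s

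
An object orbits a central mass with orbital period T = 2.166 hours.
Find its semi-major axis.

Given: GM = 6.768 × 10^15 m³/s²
T = 2.166 hours = 7797.6 s
GM = 6.768 × 10^15 m³/s²
Kepler's third law: a³ = GM T² / (4π²)
T² = 6.08026 × 10^7 s²
a³ = (6.768 × 10^15) × (6.08026 × 10^7) / (4π²) = 1.04237 × 10^22 m³
a = (a³)^(1/3) = 2.18444 × 10^7 m ≈ 2.184 × 10^7 m

Final answer: 2.184 × 10^7 m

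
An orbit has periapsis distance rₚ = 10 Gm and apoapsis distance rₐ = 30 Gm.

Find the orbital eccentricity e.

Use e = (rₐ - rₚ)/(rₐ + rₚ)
rₚ = 10 Gm = 1 × 10^10 m
rₐ = 30 Gm = 3 × 10^10 m
rₐ − rₚ = 2 × 10^10 m
rₐ + rₚ = 4 × 10^10 m
e = (rₐ − rₚ)/(rₐ + rₚ) = 0.5

Final answer: e = 0.5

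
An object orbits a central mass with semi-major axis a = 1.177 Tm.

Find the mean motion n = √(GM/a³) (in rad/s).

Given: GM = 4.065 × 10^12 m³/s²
a = 1.177 Tm = 1.177 × 10^12 m
GM = 4.065 × 10^12 m³/s²
a³ = 1.63053 × 10^36 m³
GM/a³ = (4.065 × 10^12) / (1.63053 × 10^36) = 2.49305 × 10^-24 s⁻²
n = √(GM/a³) = 1.57894 × 10^-12 rad/s ≈ 1.579 × 10^-12 rad/s

Final answer: n = 1.579 × 10^-12 rad/s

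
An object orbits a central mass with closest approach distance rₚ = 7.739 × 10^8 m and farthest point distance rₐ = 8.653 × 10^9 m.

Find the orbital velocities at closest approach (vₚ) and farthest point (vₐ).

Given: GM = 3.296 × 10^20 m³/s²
rₚ = 7.739 × 10^8 m
rₐ = 8.653 × 10^9 m
GM = 3.296 × 10^20 m³/s²
a = (rₚ + rₐ)/2 = 4.71345 × 10^9 m
Vis-viva: v² = GM (2/r − 1/a)
vₚ² = 3.296 × 10^20 × (2.58431 × 10^-9 − 2.12159 × 10^-10) = 7.81862 × 10^11 m²/s²
vₚ = 884230 m/s ≈ 884.2 km/s
vₐ² = 3.296 × 10^20 × (2.31134 × 10^-10 − 2.12159 × 10^-10) = 6.25412 × 10^9 m²/s²
vₐ = 79083 m/s ≈ 79.08 km/s

Final answer: vₚ = 884.2 km/s, vₐ = 79.08 km/s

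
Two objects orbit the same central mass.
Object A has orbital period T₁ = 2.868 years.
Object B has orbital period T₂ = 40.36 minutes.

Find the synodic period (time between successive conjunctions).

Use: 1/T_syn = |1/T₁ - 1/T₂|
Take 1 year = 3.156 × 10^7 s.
T₁ = 2.868 years = 9.05141 × 10^7 s
T₂ = 40.36 minutes = 2421.6 s
1/T₁ = 1.1048 × 10^-8 s⁻¹
1/T₂ = 0.00041295 s⁻¹
|1/T₁ − 1/T₂| = 0.000412939 s⁻¹
T_syn = 1 / |1/T₁ − 1/T₂| = 2421.66 s ≈ 40.36 minutes

Final answer: T_syn = 40.36 minutes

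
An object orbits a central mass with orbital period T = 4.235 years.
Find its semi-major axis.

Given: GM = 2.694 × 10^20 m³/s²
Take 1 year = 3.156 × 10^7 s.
T = 4.235 years = 1.33657 × 10^8 s
GM = 2.694 × 10^20 m³/s²
Kepler's third law: a³ = GM T² / (4π²)
T² = 1.78641 × 10^16 s²
a³ = (2.694 × 10^20) × (1.78641 × 10^16) / (4π²) = 1.21904 × 10^35 m³
a = (a³)^(1/3) = 4.95838 × 10^11 m ≈ 495.8 Gm

Final answer: 495.8 Gm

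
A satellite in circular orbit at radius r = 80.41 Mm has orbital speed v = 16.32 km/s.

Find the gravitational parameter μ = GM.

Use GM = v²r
r = 80.41 Mm = 8.041 × 10^7 m
v = 16.32 km/s = 16320 m/s
v² = 2.66342 × 10^8 m²/s²
GM = v²r = 2.66342 × 10^8 × 8.041 × 10^7 = 2.14166 × 10^16 m³/s²
GM ≈ 2.142 × 10^16 m³/s²

Final answer: GM = 2.142 × 10^16 m³/s²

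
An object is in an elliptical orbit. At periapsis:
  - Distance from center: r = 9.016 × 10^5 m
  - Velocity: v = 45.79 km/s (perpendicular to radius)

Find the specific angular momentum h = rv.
r = 9.016 × 10^5 m
v = 45.79 km/s = 45790 m/s
h = rv = 901600 × 45790 = 4.12843 × 10^10 m²/s ≈ 4.128 × 10^10 m²/s

Final answer: h = 4.128 × 10^10 m²/s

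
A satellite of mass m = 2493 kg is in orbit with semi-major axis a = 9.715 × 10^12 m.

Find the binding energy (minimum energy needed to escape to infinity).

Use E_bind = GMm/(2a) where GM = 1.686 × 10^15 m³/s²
a = 9.715 × 10^12 m
GM = 1.686 × 10^15 m³/s²
m = 2493 kg
GMm = 1.686 × 10^15 × 2493 = 4.2032 × 10^18 m³·kg/s²
2a = 1.943 × 10^13 m
E_bind = GMm/(2a) = 216325 J ≈ 216.3 kJ

Final answer: 216.3 kJ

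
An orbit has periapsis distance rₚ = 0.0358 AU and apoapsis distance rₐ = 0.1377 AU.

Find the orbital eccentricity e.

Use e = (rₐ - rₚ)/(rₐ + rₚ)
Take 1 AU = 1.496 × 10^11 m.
rₚ = 0.0358 AU = 5.35568 × 10^9 m
rₐ = 0.1377 AU = 2.05999 × 10^10 m
rₐ − rₚ = 1.52442 × 10^10 m
rₐ + rₚ = 2.59556 × 10^10 m
e = (rₐ − rₚ)/(rₐ + rₚ) = 0.58732

Final answer: e = 0.5873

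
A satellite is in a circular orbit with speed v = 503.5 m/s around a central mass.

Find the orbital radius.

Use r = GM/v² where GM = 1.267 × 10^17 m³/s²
v = 503.5 m/s
GM = 1.267 × 10^17 m³/s²
v² = 253512 m²/s²
r = GM/v² = (1.267 × 10^17) / 253512 = 4.99779 × 10^11 m ≈ 499.8 Gm

Final answer: 499.8 Gm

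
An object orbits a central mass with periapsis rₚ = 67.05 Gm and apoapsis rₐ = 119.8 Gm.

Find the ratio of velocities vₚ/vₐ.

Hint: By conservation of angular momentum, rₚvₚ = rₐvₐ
rₚ = 67.05 Gm = 6.705 × 10^10 m
rₐ = 119.8 Gm = 1.198 × 10^11 m
rₚvₚ = rₐvₐ  ⇒  vₚ/vₐ = rₐ/rₚ
vₚ/vₐ = (1.198 × 10^11) / (6.705 × 10^10) = 1.78673

Final answer: vₚ/vₐ = 1.787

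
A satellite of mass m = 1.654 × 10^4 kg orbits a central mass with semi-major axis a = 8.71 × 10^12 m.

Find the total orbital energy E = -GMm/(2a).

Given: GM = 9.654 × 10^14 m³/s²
a = 8.71 × 10^12 m
GM = 9.654 × 10^14 m³/s²
2a = 1.742 × 10^13 m
GMm = 9.654 × 10^14 × 16540 = 1.59677 × 10^19 m³·kg/s²
E = −GMm/(2a) = -916631 J ≈ -916.6 kJ

Final answer: -916.6 kJ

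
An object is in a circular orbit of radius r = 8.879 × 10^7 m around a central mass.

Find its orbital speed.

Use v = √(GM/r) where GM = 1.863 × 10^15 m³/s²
r = 8.879 × 10^7 m
GM = 1.863 × 10^15 m³/s²
GM/r = (1.863 × 10^15) / (8.879 × 10^7) = 2.09821 × 10^7 m²/s²
v = √(GM/r) = 4580.62 m/s ≈ 4.581 km/s

Final answer: 4.581 km/s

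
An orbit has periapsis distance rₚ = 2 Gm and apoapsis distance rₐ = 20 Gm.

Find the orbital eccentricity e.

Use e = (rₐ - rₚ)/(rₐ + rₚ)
rₚ = 2 Gm = 2 × 10^9 m
rₐ = 20 Gm = 2 × 10^10 m
rₐ − rₚ = 1.8 × 10^10 m
rₐ + rₚ = 2.2 × 10^10 m
e = (rₐ − rₚ)/(rₐ + rₚ) = 0.818182

Final answer: e = 0.8182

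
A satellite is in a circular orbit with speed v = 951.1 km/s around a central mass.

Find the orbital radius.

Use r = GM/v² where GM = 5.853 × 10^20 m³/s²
v = 951.1 km/s = 951100 m/s
GM = 5.853 × 10^20 m³/s²
v² = 9.04591 × 10^11 m²/s²
r = GM/v² = (5.853 × 10^20) / (9.04591 × 10^11) = 6.47033 × 10^8 m ≈ 6.47 × 10^8 m

Final answer: 6.47 × 10^8 m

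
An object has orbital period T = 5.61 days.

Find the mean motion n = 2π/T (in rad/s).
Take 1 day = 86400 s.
T = 5.61 days = 484704 s
n = 2π / 484704 s = 1.29629 × 10^-5 rad/s ≈ 1.296 × 10^-5 rad/s

Final answer: n = 1.296 × 10^-5 rad/s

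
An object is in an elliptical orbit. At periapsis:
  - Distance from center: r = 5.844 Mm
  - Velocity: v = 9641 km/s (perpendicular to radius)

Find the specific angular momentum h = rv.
r = 5.844 Mm = 5.844 × 10^6 m
v = 9641 km/s = 9.641 × 10^6 m/s
h = rv = 5.844 × 10^6 × 9.641 × 10^6 = 5.6342 × 10^13 m²/s ≈ 5.634 × 10^13 m²/s

Final answer: h = 5.634 × 10^13 m²/s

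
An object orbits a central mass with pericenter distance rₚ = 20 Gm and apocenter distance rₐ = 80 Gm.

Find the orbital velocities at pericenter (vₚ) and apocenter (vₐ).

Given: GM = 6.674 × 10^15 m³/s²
rₚ = 20 Gm = 2 × 10^10 m
rₐ = 80 Gm = 8 × 10^10 m
GM = 6.674 × 10^15 m³/s²
a = (rₚ + rₐ)/2 = 5 × 10^10 m
Vis-viva: v² = GM (2/r − 1/a)
vₚ² = 6.674 × 10^15 × (1 × 10^-10 − 2 × 10^-11) = 533920 m²/s²
vₚ = 730.698 m/s ≈ 730.7 m/s
vₐ² = 6.674 × 10^15 × (2.5 × 10^-11 − 2 × 10^-11) = 33370 m²/s²
vₐ = 182.675 m/s ≈ 182.7 m/s

Final answer: vₚ = 730.7 m/s, vₐ = 182.7 m/s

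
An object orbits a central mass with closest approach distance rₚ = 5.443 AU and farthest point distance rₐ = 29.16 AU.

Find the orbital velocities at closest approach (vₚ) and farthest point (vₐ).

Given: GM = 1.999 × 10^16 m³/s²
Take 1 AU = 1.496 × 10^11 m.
rₚ = 5.443 AU = 8.14273 × 10^11 m
rₐ = 29.16 AU = 4.36234 × 10^12 m
GM = 1.999 × 10^16 m³/s²
a = (rₚ + rₐ)/2 = 2.5883 × 10^12 m
Vis-viva: v² = GM (2/r − 1/a)
vₚ² = 1.999 × 10^16 × (2.45618 × 10^-12 − 3.86353 × 10^-13) = 41375.8 m²/s²
vₚ = 203.41 m/s ≈ 203.4 m/s
vₐ² = 1.999 × 10^16 × (4.5847 × 10^-13 − 3.86353 × 10^-13) = 1441.61 m²/s²
vₐ = 37.9686 m/s ≈ 37.97 m/s

Final answer: vₚ = 203.4 m/s, vₐ = 37.97 m/s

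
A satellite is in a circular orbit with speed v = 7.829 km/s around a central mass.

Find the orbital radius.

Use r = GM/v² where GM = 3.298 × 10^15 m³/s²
v = 7.829 km/s = 7829 m/s
GM = 3.298 × 10^15 m³/s²
v² = 6.12932 × 10^7 m²/s²
r = GM/v² = (3.298 × 10^15) / (6.12932 × 10^7) = 5.38069 × 10^7 m ≈ 53.81 Mm

Final answer: 53.81 Mm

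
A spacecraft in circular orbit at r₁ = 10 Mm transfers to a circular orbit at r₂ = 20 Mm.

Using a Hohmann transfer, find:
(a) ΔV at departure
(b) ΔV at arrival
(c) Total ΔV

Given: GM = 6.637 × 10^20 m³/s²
r₁ = 10 Mm = 1 × 10^7 m
r₂ = 20 Mm = 2 × 10^7 m
GM = 6.637 × 10^20 m³/s²
Transfer ellipse: a_t = (r₁ + r₂)/2 = 1.5 × 10^7 m
Circular speed at r₁: v₁ = √(GM/r₁) = 8.14678 × 10^6 m/s
Transfer speed at r₁ (periapsis): v₁ₜ = √(GM(2/r₁ − 1/a_t)) = 9.40709 × 10^6 m/s
(a) ΔV₁ = v₁ₜ − v₁ = 1.26031 × 10^6 m/s ≈ 1260 km/s
Circular speed at r₂: v₂ = √(GM/r₂) = 5.76064 × 10^6 m/s
Transfer speed at r₂ (apoapsis): v₂ₜ = √(GM(2/r₂ − 1/a_t)) = 4.70354 × 10^6 m/s
(b) ΔV₂ = v₂ − v₂ₜ = 1.0571 × 10^6 m/s ≈ 1057 km/s
(c) ΔV_total = ΔV₁ + ΔV₂ = 2.31741 × 10^6 m/s ≈ 2317 km/s

Final answer:
(a) ΔV₁ = 1260 km/s
(b) ΔV₂ = 1057 km/s
(c) ΔV_total = 2317 km/s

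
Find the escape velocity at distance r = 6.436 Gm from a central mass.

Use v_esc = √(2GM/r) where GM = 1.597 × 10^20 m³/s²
r = 6.436 Gm = 6.436 × 10^9 m
GM = 1.597 × 10^20 m³/s²
2GM/r = 2 × (1.597 × 10^20) / (6.436 × 10^9) = 4.96271 × 10^10 m²/s²
v_esc = √(2GM/r) = 222771 m/s ≈ 222.8 km/s

Final answer: 222.8 km/s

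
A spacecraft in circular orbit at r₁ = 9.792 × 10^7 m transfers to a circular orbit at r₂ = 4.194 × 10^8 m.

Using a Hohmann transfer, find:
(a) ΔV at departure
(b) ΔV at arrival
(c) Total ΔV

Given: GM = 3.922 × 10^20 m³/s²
r₁ = 9.792 × 10^7 m
r₂ = 4.194 × 10^8 m
GM = 3.922 × 10^20 m³/s²
Transfer ellipse: a_t = (r₁ + r₂)/2 = 2.5866 × 10^8 m
Circular speed at r₁: v₁ = √(GM/r₁) = 2.00133 × 10^6 m/s
Transfer speed at r₁ (periapsis): v₁ₜ = √(GM(2/r₁ − 1/a_t)) = 2.5484 × 10^6 m/s
(a) ΔV₁ = v₁ₜ − v₁ = 547073 m/s ≈ 547.1 km/s
Circular speed at r₂: v₂ = √(GM/r₂) = 967029 m/s
Transfer speed at r₂ (apoapsis): v₂ₜ = √(GM(2/r₂ − 1/a_t)) = 594991 m/s
(b) ΔV₂ = v₂ − v₂ₜ = 372038 m/s ≈ 372 km/s
(c) ΔV_total = ΔV₁ + ΔV₂ = 919111 m/s ≈ 919.1 km/s

Final answer:
(a) ΔV₁ = 547.1 km/s
(b) ΔV₂ = 372 km/s
(c) ΔV_total = 919.1 km/s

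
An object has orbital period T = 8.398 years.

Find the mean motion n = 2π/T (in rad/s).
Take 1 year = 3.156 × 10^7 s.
T = 8.398 years = 2.65041 × 10^8 s
n = 2π / (2.65041 × 10^8 s) = 2.37065 × 10^-8 rad/s ≈ 2.371 × 10^-8 rad/s

Final answer: n = 2.371 × 10^-8 rad/s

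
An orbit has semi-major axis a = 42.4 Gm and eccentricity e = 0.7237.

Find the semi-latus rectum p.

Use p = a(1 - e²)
a = 42.4 Gm = 4.24 × 10^10 m
e = 0.7237,  e² = 0.523742,  1 − e² = 0.476258
p = a(1 − e²) = 4.24 × 10^10 m × 0.476258 = 2.01934 × 10^10 m ≈ 20.19 Gm

Final answer: p = 20.19 Gm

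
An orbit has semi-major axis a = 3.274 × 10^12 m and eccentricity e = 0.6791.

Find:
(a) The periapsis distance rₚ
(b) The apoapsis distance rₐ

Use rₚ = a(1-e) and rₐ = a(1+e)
a = 3.274 × 10^12 m
e = 0.6791:  1 − e = 0.3209,  1 + e = 1.6791
(a) rₚ = a(1 − e) = 3.274 × 10^12 m × 0.3209 = 1.05063 × 10^12 m ≈ 1.051 × 10^12 m
(b) rₐ = a(1 + e) = 3.274 × 10^12 m × 1.6791 = 5.49737 × 10^12 m ≈ 5.497 × 10^12 m

Final answer:
(a) rₚ = 1.051 × 10^12 m
(b) rₐ = 5.497 × 10^12 m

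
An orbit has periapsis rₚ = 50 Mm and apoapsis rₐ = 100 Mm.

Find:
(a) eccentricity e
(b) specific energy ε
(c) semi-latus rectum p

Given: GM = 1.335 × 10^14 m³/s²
rₚ = 50 Mm = 5 × 10^7 m
rₐ = 100 Mm = 1 × 10^8 m
GM = 1.335 × 10^14 m³/s²
a = (rₚ + rₐ)/2 = 7.5 × 10^7 m
e = (rₐ − rₚ)/(rₐ + rₚ) = (5 × 10^7) / (1.5 × 10^8) = 0.333333
(a) e = 0.333333 ≈ 0.3333
(b) 2a = 1.5 × 10^8 m;  ε = −GM/(2a) = -890000 J/kg ≈ -890 kJ/kg
(c) 1 − e² = 0.888889;  p = a(1 − e²) = 7.5 × 10^7 × 0.888889 = 6.66667 × 10^7 m ≈ 66.67 Mm

Final answer:
(a) eccentricity e = 0.3333
(b) specific energy ε = -890 kJ/kg
(c) semi-latus rectum p = 66.67 Mm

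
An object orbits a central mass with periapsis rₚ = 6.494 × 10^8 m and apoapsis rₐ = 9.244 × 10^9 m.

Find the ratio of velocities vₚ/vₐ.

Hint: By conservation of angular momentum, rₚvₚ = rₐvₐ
rₚ = 6.494 × 10^8 m
rₐ = 9.244 × 10^9 m
rₚvₚ = rₐvₐ  ⇒  vₚ/vₐ = rₐ/rₚ
vₚ/vₐ = (9.244 × 10^9) / (6.494 × 10^8) = 14.2347

Final answer: vₚ/vₐ = 14.23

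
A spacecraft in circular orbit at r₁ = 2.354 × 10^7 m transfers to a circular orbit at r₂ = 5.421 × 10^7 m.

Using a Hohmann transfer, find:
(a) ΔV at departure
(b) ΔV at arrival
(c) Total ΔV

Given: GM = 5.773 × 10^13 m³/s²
r₁ = 2.354 × 10^7 m
r₂ = 5.421 × 10^7 m
GM = 5.773 × 10^13 m³/s²
Transfer ellipse: a_t = (r₁ + r₂)/2 = 3.8875 × 10^7 m
Circular speed at r₁: v₁ = √(GM/r₁) = 1566.02 m/s
Transfer speed at r₁ (periapsis): v₁ₜ = √(GM(2/r₁ − 1/a_t)) = 1849.28 m/s
(a) ΔV₁ = v₁ₜ − v₁ = 283.256 m/s ≈ 283.3 m/s
Circular speed at r₂: v₂ = √(GM/r₂) = 1031.96 m/s
Transfer speed at r₂ (apoapsis): v₂ₜ = √(GM(2/r₂ − 1/a_t)) = 803.025 m/s
(b) ΔV₂ = v₂ − v₂ₜ = 228.931 m/s ≈ 228.9 m/s
(c) ΔV_total = ΔV₁ + ΔV₂ = 512.187 m/s ≈ 512.2 m/s

Final answer:
(a) ΔV₁ = 283.3 m/s
(b) ΔV₂ = 228.9 m/s
(c) ΔV_total = 512.2 m/s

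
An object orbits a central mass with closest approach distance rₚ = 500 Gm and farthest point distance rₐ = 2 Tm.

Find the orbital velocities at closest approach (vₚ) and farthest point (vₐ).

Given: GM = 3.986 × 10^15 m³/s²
rₚ = 500 Gm = 5 × 10^11 m
rₐ = 2 Tm = 2 × 10^12 m
GM = 3.986 × 10^15 m³/s²
a = (rₚ + rₐ)/2 = 1.25 × 10^12 m
Vis-viva: v² = GM (2/r − 1/a)
vₚ² = 3.986 × 10^15 × (4 × 10^-12 − 8 × 10^-13) = 12755.2 m²/s²
vₚ = 112.939 m/s ≈ 112.9 m/s
vₐ² = 3.986 × 10^15 × (1 × 10^-12 − 8 × 10^-13) = 797.2 m²/s²
vₐ = 28.2347 m/s ≈ 28.23 m/s

Final answer: vₚ = 112.9 m/s, vₐ = 28.23 m/s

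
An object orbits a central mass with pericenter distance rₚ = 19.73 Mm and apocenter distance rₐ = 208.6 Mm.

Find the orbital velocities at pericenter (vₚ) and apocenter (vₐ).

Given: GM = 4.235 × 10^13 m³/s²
rₚ = 19.73 Mm = 1.973 × 10^7 m
rₐ = 208.6 Mm = 2.086 × 10^8 m
GM = 4.235 × 10^13 m³/s²
a = (rₚ + rₐ)/2 = 1.14165 × 10^8 m
Vis-viva: v² = GM (2/r − 1/a)
vₚ² = 4.235 × 10^13 × (1.01368 × 10^-7 − 8.75925 × 10^-9) = 3.922 × 10^6 m²/s²
vₚ = 1980.4 m/s ≈ 1.98 km/s
vₐ² = 4.235 × 10^13 × (9.58773 × 10^-9 − 8.75925 × 10^-9) = 35085.9 m²/s²
vₐ = 187.312 m/s ≈ 187.3 m/s

Final answer: vₚ = 1.98 km/s, vₐ = 187.3 m/s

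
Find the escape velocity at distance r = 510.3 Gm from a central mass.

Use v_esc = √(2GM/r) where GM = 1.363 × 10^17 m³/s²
r = 510.3 Gm = 5.103 × 10^11 m
GM = 1.363 × 10^17 m³/s²
2GM/r = 2 × (1.363 × 10^17) / (5.103 × 10^11) = 534196 m²/s²
v_esc = √(2GM/r) = 730.887 m/s ≈ 730.9 m/s

Final answer: 730.9 m/s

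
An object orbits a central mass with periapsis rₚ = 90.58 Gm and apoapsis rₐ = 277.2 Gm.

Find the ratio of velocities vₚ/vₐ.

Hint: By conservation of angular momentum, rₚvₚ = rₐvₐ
rₚ = 90.58 Gm = 9.058 × 10^10 m
rₐ = 277.2 Gm = 2.772 × 10^11 m
rₚvₚ = rₐvₐ  ⇒  vₚ/vₐ = rₐ/rₚ
vₚ/vₐ = (2.772 × 10^11) / (9.058 × 10^10) = 3.06028

Final answer: vₚ/vₐ = 3.06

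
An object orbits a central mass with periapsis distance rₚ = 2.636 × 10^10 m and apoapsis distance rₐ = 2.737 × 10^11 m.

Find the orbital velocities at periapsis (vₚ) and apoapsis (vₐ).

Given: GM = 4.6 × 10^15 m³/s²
rₚ = 2.636 × 10^10 m
rₐ = 2.737 × 10^11 m
GM = 4.6 × 10^15 m³/s²
a = (rₚ + rₐ)/2 = 1.5003 × 10^11 m
Vis-viva: v² = GM (2/r − 1/a)
vₚ² = 4.6 × 10^15 × (7.58725 × 10^-11 − 6.66533 × 10^-12) = 318353 m²/s²
vₚ = 564.228 m/s ≈ 564.2 m/s
vₐ² = 4.6 × 10^15 × (7.30727 × 10^-12 − 6.66533 × 10^-12) = 2952.91 m²/s²
vₐ = 54.3407 m/s ≈ 54.34 m/s

Final answer: vₚ = 564.2 m/s, vₐ = 54.34 m/s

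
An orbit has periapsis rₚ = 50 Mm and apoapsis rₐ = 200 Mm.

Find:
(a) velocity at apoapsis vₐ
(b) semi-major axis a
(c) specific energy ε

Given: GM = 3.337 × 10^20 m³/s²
rₚ = 50 Mm = 5 × 10^7 m
rₐ = 200 Mm = 2 × 10^8 m
GM = 3.337 × 10^20 m³/s²
a = (rₚ + rₐ)/2 = 1.25 × 10^8 m
e = (rₐ − rₚ)/(rₐ + rₚ) = (1.5 × 10^8) / (2.5 × 10^8) = 0.6
(a) vₐ² = GM (2/rₐ − 1/a) = 3.337 × 10^20 × (1 × 10^-8 − 8 × 10^-9) = 6.674 × 10^11 m²/s²;  vₐ = 816946 m/s ≈ 816.9 km/s
(b) a = 1.25 × 10^8 m ≈ 125 Mm
(c) 2a = 2.5 × 10^8 m;  ε = −GM/(2a) = -1.3348 × 10^12 J/kg ≈ -1335 GJ/kg

Final answer:
(a) velocity at apoapsis vₐ = 816.9 km/s
(b) semi-major axis a = 125 Mm
(c) specific energy ε = -1335 GJ/kg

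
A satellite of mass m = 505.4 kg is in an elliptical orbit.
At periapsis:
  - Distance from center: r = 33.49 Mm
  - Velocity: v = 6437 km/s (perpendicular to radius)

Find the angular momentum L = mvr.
r = 33.49 Mm = 3.349 × 10^7 m
v = 6437 km/s = 6.437 × 10^6 m/s
vr = 6.437 × 10^6 × 3.349 × 10^7 = 2.15575 × 10^14 m²/s
L = m × vr = 505.4 × 2.15575 × 10^14 = 1.08952 × 10^17 kg·m²/s ≈ 1.09 × 10^17 kg·m²/s

Final answer: L = 1.09 × 10^17 kg·m²/s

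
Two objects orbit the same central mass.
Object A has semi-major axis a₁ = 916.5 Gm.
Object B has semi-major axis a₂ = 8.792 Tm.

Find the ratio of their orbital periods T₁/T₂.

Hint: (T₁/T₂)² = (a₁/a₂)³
a₁ = 916.5 Gm = 9.165 × 10^11 m
a₂ = 8.792 Tm = 8.792 × 10^12 m
a₁/a₂ = 0.104242
T₁/T₂ = (a₁/a₂)^(3/2) = (0.104242)^1.5 = 0.0336564

Final answer: T₁/T₂ = 0.03366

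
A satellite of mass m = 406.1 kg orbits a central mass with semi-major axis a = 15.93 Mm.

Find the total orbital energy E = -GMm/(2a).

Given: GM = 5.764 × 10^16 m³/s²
a = 15.93 Mm = 1.593 × 10^7 m
GM = 5.764 × 10^16 m³/s²
2a = 3.186 × 10^7 m
GMm = 5.764 × 10^16 × 406.1 = 2.34076 × 10^19 m³·kg/s²
E = −GMm/(2a) = -7.34702 × 10^11 J ≈ -734.7 GJ

Final answer: -734.7 GJ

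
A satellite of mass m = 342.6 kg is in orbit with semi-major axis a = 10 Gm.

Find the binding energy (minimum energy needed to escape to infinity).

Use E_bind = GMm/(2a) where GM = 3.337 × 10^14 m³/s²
a = 10 Gm = 1 × 10^10 m
GM = 3.337 × 10^14 m³/s²
m = 342.6 kg
GMm = 3.337 × 10^14 × 342.6 = 1.14326 × 10^17 m³·kg/s²
2a = 2 × 10^10 m
E_bind = GMm/(2a) = 5.71628 × 10^6 J ≈ 5.716 MJ

Final answer: 5.716 MJ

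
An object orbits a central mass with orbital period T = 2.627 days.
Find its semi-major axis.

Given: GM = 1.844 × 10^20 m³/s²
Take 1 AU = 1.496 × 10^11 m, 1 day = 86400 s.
T = 2.627 days = 226973 s
GM = 1.844 × 10^20 m³/s²
Kepler's third law: a³ = GM T² / (4π²)
T² = 5.15167 × 10^10 s²
a³ = (1.844 × 10^20) × (5.15167 × 10^10) / (4π²) = 2.40629 × 10^29 m³
a = (a³)^(1/3) = 6.21989 × 10^9 m ≈ 0.04158 AU

Final answer: 0.04158 AU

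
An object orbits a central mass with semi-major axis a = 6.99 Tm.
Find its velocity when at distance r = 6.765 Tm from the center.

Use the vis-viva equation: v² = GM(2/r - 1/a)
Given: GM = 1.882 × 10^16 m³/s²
a = 6.99 Tm = 6.99 × 10^12 m
r = 6.765 Tm = 6.765 × 10^12 m
GM = 1.882 × 10^16 m³/s²
2/r − 1/a = 2.95639 × 10^-13 − 1.43062 × 10^-13 = 1.52578 × 10^-13 m⁻¹
v² = GM (2/r − 1/a) = 2871.51 m²/s²
v = 53.5865 m/s ≈ 53.59 m/s

Final answer: 53.59 m/s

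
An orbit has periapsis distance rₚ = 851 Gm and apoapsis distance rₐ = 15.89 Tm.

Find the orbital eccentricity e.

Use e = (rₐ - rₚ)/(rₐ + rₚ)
rₚ = 851 Gm = 8.51 × 10^11 m
rₐ = 15.89 Tm = 1.589 × 10^13 m
rₐ − rₚ = 1.5039 × 10^13 m
rₐ + rₚ = 1.6741 × 10^13 m
e = (rₐ − rₚ)/(rₐ + rₚ) = 0.898333

Final answer: e = 0.8983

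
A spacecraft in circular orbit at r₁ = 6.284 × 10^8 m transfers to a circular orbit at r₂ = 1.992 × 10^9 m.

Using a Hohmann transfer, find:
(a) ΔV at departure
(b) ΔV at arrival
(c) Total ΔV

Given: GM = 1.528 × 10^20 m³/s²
r₁ = 6.284 × 10^8 m
r₂ = 1.992 × 10^9 m
GM = 1.528 × 10^20 m³/s²
Transfer ellipse: a_t = (r₁ + r₂)/2 = 1.3102 × 10^9 m
Circular speed at r₁: v₁ = √(GM/r₁) = 493110 m/s
Transfer speed at r₁ (periapsis): v₁ₜ = √(GM(2/r₁ − 1/a_t)) = 608022 m/s
(a) ΔV₁ = v₁ₜ − v₁ = 114912 m/s ≈ 114.9 km/s
Circular speed at r₂: v₂ = √(GM/r₂) = 276960 m/s
Transfer speed at r₂ (apoapsis): v₂ₜ = √(GM(2/r₂ − 1/a_t)) = 191808 m/s
(b) ΔV₂ = v₂ − v₂ₜ = 85152.2 m/s ≈ 85.15 km/s
(c) ΔV_total = ΔV₁ + ΔV₂ = 200065 m/s ≈ 200.1 km/s

Final answer:
(a) ΔV₁ = 114.9 km/s
(b) ΔV₂ = 85.15 km/s
(c) ΔV_total = 200.1 km/s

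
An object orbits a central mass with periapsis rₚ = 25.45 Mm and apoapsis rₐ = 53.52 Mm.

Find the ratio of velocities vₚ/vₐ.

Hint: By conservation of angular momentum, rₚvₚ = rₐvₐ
rₚ = 25.45 Mm = 2.545 × 10^7 m
rₐ = 53.52 Mm = 5.352 × 10^7 m
rₚvₚ = rₐvₐ  ⇒  vₚ/vₐ = rₐ/rₚ
vₚ/vₐ = (5.352 × 10^7) / (2.545 × 10^7) = 2.10295

Final answer: vₚ/vₐ = 2.103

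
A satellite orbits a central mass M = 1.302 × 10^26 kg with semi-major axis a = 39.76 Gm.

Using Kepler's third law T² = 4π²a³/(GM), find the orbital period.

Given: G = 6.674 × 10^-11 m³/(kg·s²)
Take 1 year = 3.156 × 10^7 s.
M = 1.302 × 10^26 kg
GM = G × M = 6.674 × 10^-11 × 1.302 × 10^26 = 8.68955 × 10^15 m³/s²
a = 39.76 Gm = 3.976 × 10^10 m
a³ = 6.28549 × 10^31 m³
T = 2π √(a³/GM) = 2π √((6.28549 × 10^31) / (8.68955 × 10^15)) = 2π × 8.50493 × 10^7 s
T = 5.34381 × 10^8 s ≈ 16.93 years

Final answer: 16.93 years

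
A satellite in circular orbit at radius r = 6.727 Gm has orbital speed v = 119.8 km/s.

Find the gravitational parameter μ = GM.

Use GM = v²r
r = 6.727 Gm = 6.727 × 10^9 m
v = 119.8 km/s = 119800 m/s
v² = 1.4352 × 10^10 m²/s²
GM = v²r = 1.4352 × 10^10 × 6.727 × 10^9 = 9.65462 × 10^19 m³/s²
GM ≈ 9.655 × 10^19 m³/s²

Final answer: GM = 9.655 × 10^19 m³/s²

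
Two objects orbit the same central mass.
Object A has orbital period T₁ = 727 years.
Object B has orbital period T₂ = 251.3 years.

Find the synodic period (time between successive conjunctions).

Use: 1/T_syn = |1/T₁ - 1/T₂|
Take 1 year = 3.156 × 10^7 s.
T₁ = 727 years = 2.29441 × 10^10 s
T₂ = 251.3 years = 7.93103 × 10^9 s
1/T₁ = 4.35842 × 10^-11 s⁻¹
1/T₂ = 1.26087 × 10^-10 s⁻¹
|1/T₁ − 1/T₂| = 8.25029 × 10^-11 s⁻¹
T_syn = 1 / |1/T₁ − 1/T₂| = 1.21208 × 10^10 s ≈ 384.1 years

Final answer: T_syn = 384.1 years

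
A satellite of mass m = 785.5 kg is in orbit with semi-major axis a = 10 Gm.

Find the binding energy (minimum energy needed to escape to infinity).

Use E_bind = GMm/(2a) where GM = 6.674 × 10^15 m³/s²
a = 10 Gm = 1 × 10^10 m
GM = 6.674 × 10^15 m³/s²
m = 785.5 kg
GMm = 6.674 × 10^15 × 785.5 = 5.24243 × 10^18 m³·kg/s²
2a = 2 × 10^10 m
E_bind = GMm/(2a) = 2.62121 × 10^8 J ≈ 262.1 MJ

Final answer: 262.1 MJ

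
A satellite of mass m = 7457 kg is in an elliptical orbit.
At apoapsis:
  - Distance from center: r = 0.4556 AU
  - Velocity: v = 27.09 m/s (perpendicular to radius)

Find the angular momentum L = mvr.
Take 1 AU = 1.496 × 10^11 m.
r = 0.4556 AU = 6.81578 × 10^10 m
v = 27.09 m/s
vr = 27.09 × 6.81578 × 10^10 = 1.84639 × 10^12 m²/s
L = m × vr = 7457 × 1.84639 × 10^12 = 1.37686 × 10^16 kg·m²/s ≈ 1.377 × 10^16 kg·m²/s

Final answer: L = 1.377 × 10^16 kg·m²/s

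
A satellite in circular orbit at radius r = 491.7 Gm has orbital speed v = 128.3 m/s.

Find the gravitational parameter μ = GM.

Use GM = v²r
r = 491.7 Gm = 4.917 × 10^11 m
v = 128.3 m/s
v² = 16460.9 m²/s²
GM = v²r = 16460.9 × 4.917 × 10^11 = 8.09382 × 10^15 m³/s²
GM ≈ 8.094 × 10^15 m³/s²

Final answer: GM = 8.094 × 10^15 m³/s²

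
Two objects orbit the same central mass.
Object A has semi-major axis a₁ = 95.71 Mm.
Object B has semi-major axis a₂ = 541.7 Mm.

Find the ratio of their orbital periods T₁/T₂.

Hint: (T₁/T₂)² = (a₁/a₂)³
a₁ = 95.71 Mm = 9.571 × 10^7 m
a₂ = 541.7 Mm = 5.417 × 10^8 m
a₁/a₂ = 0.176685
T₁/T₂ = (a₁/a₂)^(3/2) = (0.176685)^1.5 = 0.0742673

Final answer: T₁/T₂ = 0.07427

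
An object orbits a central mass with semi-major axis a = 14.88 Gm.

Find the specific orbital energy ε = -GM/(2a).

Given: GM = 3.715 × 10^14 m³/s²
a = 14.88 Gm = 1.488 × 10^10 m
GM = 3.715 × 10^14 m³/s²
2a = 2.976 × 10^10 m
ε = −GM/(2a) = -12483.2 J/kg ≈ -12.48 kJ/kg

Final answer: -12.48 kJ/kg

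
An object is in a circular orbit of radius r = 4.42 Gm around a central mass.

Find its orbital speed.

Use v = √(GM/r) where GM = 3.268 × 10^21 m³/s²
r = 4.42 Gm = 4.42 × 10^9 m
GM = 3.268 × 10^21 m³/s²
GM/r = (3.268 × 10^21) / (4.42 × 10^9) = 7.39367 × 10^11 m²/s²
v = √(GM/r) = 859864 m/s ≈ 859.9 km/s

Final answer: 859.9 km/s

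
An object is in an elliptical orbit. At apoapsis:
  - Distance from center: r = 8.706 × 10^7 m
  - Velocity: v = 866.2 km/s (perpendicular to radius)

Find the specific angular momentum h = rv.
r = 8.706 × 10^7 m
v = 866.2 km/s = 866200 m/s
h = rv = 8.706 × 10^7 × 866200 = 7.54114 × 10^13 m²/s ≈ 7.541 × 10^13 m²/s

Final answer: h = 7.541 × 10^13 m²/s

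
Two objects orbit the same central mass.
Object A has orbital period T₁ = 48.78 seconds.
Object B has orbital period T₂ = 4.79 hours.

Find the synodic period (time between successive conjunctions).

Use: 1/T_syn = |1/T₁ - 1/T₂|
T₁ = 48.78 seconds
T₂ = 4.79 hours = 17244 s
1/T₁ = 0.0205002 s⁻¹
1/T₂ = 5.79912 × 10^-5 s⁻¹
|1/T₁ − 1/T₂| = 0.0204422 s⁻¹
T_syn = 1 / |1/T₁ − 1/T₂| = 48.9184 s ≈ 48.92 seconds

Final answer: T_syn = 48.92 seconds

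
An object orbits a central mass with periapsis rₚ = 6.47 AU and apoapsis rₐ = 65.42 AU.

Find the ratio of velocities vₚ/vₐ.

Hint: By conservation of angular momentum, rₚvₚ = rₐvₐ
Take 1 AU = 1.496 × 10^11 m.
rₚ = 6.47 AU = 9.67912 × 10^11 m
rₐ = 65.42 AU = 9.78683 × 10^12 m
rₚvₚ = rₐvₐ  ⇒  vₚ/vₐ = rₐ/rₚ
vₚ/vₐ = (9.78683 × 10^12) / (9.67912 × 10^11) = 10.1113

Final answer: vₚ/vₐ = 10.11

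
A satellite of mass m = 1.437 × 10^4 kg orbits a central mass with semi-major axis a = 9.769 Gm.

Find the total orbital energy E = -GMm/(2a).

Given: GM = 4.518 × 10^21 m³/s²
a = 9.769 Gm = 9.769 × 10^9 m
GM = 4.518 × 10^21 m³/s²
2a = 1.9538 × 10^10 m
GMm = 4.518 × 10^21 × 14370 = 6.49237 × 10^25 m³·kg/s²
E = −GMm/(2a) = -3.32294 × 10^15 J ≈ -3.323 PJ

Final answer: -3.323 PJ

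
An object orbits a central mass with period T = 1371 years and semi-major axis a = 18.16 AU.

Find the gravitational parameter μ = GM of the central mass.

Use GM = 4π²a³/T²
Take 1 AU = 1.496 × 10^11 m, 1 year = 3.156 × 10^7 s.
T = 1371 years = 4.32688 × 10^10 s
a = 18.16 AU = 2.71674 × 10^12 m
a³ = 2.00513 × 10^37 m³
T² = 1.87219 × 10^21 s²
GM = 4π² × (2.00513 × 10^37) / (1.87219 × 10^21) = 4.22818 × 10^17 m³/s²
GM ≈ 4.228 × 10^17 m³/s²

Final answer: GM = 4.228 × 10^17 m³/s²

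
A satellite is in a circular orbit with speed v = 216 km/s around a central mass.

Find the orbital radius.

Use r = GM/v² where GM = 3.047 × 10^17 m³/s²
v = 216 km/s = 216000 m/s
GM = 3.047 × 10^17 m³/s²
v² = 4.6656 × 10^10 m²/s²
r = GM/v² = (3.047 × 10^17) / (4.6656 × 10^10) = 6.53078 × 10^6 m ≈ 6.531 × 10^6 m

Final answer: 6.531 × 10^6 m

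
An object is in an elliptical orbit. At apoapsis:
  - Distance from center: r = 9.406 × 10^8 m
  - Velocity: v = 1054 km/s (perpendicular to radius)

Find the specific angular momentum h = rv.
r = 9.406 × 10^8 m
v = 1054 km/s = 1.054 × 10^6 m/s
h = rv = 9.406 × 10^8 × 1.054 × 10^6 = 9.91392 × 10^14 m²/s ≈ 9.914 × 10^14 m²/s

Final answer: h = 9.914 × 10^14 m²/s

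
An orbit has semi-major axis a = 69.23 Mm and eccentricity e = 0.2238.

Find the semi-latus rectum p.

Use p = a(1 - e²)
a = 69.23 Mm = 6.923 × 10^7 m
e = 0.2238,  e² = 0.0500864,  1 − e² = 0.949914
p = a(1 − e²) = 6.923 × 10^7 m × 0.949914 = 6.57625 × 10^7 m ≈ 65.76 Mm

Final answer: p = 65.76 Mm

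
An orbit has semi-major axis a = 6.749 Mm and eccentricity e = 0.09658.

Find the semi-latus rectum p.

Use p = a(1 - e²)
a = 6.749 Mm = 6.749 × 10^6 m
e = 0.09658,  e² = 0.0093277,  1 − e² = 0.990672
p = a(1 − e²) = 6.749 × 10^6 m × 0.990672 = 6.68605 × 10^6 m ≈ 6.686 Mm

Final answer: p = 6.686 Mm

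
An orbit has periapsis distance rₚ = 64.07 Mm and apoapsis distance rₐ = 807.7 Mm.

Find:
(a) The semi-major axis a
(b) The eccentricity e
rₚ = 64.07 Mm = 6.407 × 10^7 m
rₐ = 807.7 Mm = 8.077 × 10^8 m
(a) a = (rₚ + rₐ)/2 = 4.35885 × 10^8 m ≈ 435.9 Mm
(b) e = (rₐ − rₚ)/(rₐ + rₚ) = (7.4363 × 10^8) / (8.7177 × 10^8) = 0.853012

Final answer:
(a) a = 435.9 Mm
(b) e = 0.853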